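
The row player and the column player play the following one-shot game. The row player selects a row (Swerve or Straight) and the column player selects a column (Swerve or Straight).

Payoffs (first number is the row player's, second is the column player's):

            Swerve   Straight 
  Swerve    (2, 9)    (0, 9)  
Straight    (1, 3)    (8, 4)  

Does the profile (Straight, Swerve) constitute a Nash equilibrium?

No

At (Straight, Swerve), the row player earns 1; switching to Swerve would give 2, so the row player would deviate.
The column player earns 3; switching to Straight would give 4, so the column player would deviate.
Since at least one player can profitably deviate, this is not a Nash equilibrium.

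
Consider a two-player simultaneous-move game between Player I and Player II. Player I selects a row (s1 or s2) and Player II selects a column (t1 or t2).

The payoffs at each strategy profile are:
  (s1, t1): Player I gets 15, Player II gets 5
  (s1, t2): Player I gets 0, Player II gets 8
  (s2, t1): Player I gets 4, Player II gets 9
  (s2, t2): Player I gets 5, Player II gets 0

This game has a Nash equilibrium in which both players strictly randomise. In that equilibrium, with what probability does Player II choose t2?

11/16

Let q be the probability that Player II plays t1. In a completely mixed equilibrium, Player I must be indifferent between s1 and s2.
Player I's expected payoff from s1 is 15q; from s2 it is 4q + 5(1−q).
Setting these equal: 15q = −q + 5, so q = 5/16.
Therefore Player II plays t2 with probability 1 − 5/16 = 11/16.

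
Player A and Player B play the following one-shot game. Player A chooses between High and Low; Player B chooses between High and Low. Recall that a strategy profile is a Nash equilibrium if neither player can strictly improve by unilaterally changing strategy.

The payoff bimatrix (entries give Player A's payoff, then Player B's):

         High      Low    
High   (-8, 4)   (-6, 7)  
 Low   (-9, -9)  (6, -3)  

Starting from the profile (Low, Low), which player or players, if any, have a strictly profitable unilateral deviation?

Neither

Player A at (Low, Low) earns 6; deviating to High yields -6 — not better.
Player B earns -3; deviating to High yields -9 — not better.
Neither player can strictly improve; the profile is a Nash equilibrium.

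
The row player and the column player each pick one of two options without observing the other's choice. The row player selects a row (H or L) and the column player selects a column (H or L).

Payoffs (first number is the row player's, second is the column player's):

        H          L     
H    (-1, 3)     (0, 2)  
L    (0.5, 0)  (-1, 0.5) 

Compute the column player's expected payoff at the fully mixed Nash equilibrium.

1

First find p, the probability the row player plays H, from the column player's indifference between H and L: 3p = 2p + 0.5(1−p), giving p = 1/3.
Since the column player is indifferent in equilibrium, the column player's expected payoff equals the payoff from either column against (1/3, 2/3). Using H: 3(1/3) = 1.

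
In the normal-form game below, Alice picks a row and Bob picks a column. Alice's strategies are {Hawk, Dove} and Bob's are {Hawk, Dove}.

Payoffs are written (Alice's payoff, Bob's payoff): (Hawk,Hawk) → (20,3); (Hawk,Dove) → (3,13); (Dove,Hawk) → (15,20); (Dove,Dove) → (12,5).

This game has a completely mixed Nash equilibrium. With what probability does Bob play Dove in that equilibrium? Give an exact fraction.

Let q be the probability that Bob plays Hawk. In a completely mixed equilibrium, Alice must be indifferent between Hawk and Dove.
Alice's expected payoff from Hawk is 20q + 3(1−q); from Dove it is 15q + 12(1−q).
Setting these equal: 17q + 3 = 3q + 12, so q = 9/14.
Therefore Bob plays Dove with probability 1 − 9/14 = 5/14.

5/14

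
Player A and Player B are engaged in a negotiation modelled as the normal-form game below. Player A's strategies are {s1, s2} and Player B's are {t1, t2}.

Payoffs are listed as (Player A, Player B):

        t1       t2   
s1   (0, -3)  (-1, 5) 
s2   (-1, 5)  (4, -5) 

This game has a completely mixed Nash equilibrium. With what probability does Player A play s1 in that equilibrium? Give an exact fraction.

Let p be the probability that Player A plays s1. In a completely mixed equilibrium, Player B must be indifferent between t1 and t2.
Player B's expected payoff from t1 is −3p + 5(1−p); from t2 it is 5p − 5(1−p).
Setting these equal: −8p + 5 = 10p − 5, so p = 5/9.

5/9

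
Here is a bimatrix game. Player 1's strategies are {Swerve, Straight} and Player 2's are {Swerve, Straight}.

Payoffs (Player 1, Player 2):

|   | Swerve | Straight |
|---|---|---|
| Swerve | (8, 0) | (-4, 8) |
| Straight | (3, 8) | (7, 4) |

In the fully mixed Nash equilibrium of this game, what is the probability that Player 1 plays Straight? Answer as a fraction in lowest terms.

Let x be the probability that Player 1 plays Swerve. In a completely mixed equilibrium, Player 2 must be indifferent between Swerve and Straight.
Player 2's expected payoff from Swerve is 8(1−x); from Straight it is 8x + 4(1−x).
Setting these equal: −8x + 8 = 4x + 4, so x = 1/3.
Therefore Player 1 plays Straight with probability 1 − 1/3 = 2/3.

2/3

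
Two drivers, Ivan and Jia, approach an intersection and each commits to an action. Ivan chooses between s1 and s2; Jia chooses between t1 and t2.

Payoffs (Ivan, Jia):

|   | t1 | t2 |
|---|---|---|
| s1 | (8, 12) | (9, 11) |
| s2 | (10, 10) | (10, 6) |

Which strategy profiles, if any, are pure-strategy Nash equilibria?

(s1, t1): Ivan prefers s2 (10 > 8) — not an equilibrium.
(s1, t2): Ivan prefers s2 (10 > 9); Jia prefers t1 (12 > 11) — not an equilibrium.
(s2, t1): Ivan gets 10 ≥ 8 from s1, and Jia gets 10 ≥ 6 from t2 — Nash equilibrium.
(s2, t2): Jia prefers t1 (10 > 6) — not an equilibrium.

(s2, t1)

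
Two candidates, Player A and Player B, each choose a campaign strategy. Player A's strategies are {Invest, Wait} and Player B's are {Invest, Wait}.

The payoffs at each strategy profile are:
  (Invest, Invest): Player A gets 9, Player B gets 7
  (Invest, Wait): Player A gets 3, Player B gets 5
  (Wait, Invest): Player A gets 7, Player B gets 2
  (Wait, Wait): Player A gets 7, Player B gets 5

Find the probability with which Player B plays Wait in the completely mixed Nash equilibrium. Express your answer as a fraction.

Let y be the probability that Player B plays Invest. In a completely mixed equilibrium, Player A must be indifferent between Invest and Wait.
Player A's expected payoff from Invest is 9y + 3(1−y); from Wait it is 7y + 7(1−y).
Setting these equal: 6y + 3 = 7, so y = 2/3.
Therefore Player B plays Wait with probability 1 − 2/3 = 1/3.

1/3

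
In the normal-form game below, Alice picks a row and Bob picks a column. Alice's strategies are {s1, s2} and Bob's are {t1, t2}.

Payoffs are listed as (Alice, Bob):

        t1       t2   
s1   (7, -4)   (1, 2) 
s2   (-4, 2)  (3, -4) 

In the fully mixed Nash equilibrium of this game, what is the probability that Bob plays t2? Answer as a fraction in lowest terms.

Let y be the probability that Bob plays t1. In a completely mixed equilibrium, Alice must be indifferent between s1 and s2.
Alice's expected payoff from s1 is 7y + (1−y); from s2 it is −4y + 3(1−y).
Setting these equal: 6y + 1 = −7y + 3, so y = 2/13.
Therefore Bob plays t2 with probability 1 − 2/13 = 11/13.

11/13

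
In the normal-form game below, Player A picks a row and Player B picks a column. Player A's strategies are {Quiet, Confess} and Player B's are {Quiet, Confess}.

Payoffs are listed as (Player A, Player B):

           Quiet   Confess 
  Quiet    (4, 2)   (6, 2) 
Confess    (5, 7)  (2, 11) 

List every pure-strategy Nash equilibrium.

(Quiet, Confess)

(Quiet, Quiet): Player A prefers Confess (5 > 4) — not an equilibrium.
(Quiet, Confess): Player A gets 6 ≥ 2 from Confess, and Player B gets 2 ≥ 2 from Quiet — Nash equilibrium.
(Confess, Quiet): Player B prefers Confess (11 > 7) — not an equilibrium.
(Confess, Confess): Player A prefers Quiet (6 > 2) — not an equilibrium.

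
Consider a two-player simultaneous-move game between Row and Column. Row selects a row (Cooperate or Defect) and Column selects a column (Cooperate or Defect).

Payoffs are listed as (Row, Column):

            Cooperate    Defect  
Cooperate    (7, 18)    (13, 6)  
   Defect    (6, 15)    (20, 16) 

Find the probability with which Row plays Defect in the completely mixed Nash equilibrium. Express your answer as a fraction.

Let p be the probability that Row plays Cooperate. In a completely mixed equilibrium, Column must be indifferent between Cooperate and Defect.
Column's expected payoff from Cooperate is 18p + 15(1−p); from Defect it is 6p + 16(1−p).
Setting these equal: 3p + 15 = −10p + 16, so p = 1/13.
Therefore Row plays Defect with probability 1 − 1/13 = 12/13.

12/13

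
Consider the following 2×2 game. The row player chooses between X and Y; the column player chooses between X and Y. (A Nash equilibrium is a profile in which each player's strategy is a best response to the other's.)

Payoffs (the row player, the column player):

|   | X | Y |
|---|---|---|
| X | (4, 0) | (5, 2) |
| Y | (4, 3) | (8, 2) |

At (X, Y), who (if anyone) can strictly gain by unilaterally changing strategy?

The row player

The row player at (X, Y) earns 5; deviating to Y yields 8 — a strict improvement.
The column player earns 2; deviating to X yields 0 — not better.
Only the row player has a strictly profitable deviation.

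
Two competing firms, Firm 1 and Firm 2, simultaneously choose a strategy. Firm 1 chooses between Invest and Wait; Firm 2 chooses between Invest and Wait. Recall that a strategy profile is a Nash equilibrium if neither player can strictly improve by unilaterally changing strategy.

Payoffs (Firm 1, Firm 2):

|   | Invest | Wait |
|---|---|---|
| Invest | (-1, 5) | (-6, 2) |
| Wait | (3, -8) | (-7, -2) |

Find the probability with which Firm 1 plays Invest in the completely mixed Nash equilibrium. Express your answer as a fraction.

Let p be the probability that Firm 1 plays Invest. In a completely mixed equilibrium, Firm 2 must be indifferent between Invest and Wait.
Firm 2's expected payoff from Invest is 5p − 8(1−p); from Wait it is 2p − 2(1−p).
Setting these equal: 13p − 8 = 4p − 2, so p = 2/3.

2/3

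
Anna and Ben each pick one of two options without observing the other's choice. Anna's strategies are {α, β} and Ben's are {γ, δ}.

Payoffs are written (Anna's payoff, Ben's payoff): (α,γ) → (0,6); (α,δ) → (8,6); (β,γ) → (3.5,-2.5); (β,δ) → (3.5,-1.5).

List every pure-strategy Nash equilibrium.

(α, γ): Anna prefers β (3.5 > 0) — not an equilibrium.
(α, δ): Anna gets 8 ≥ 3.5 from β, and Ben gets 6 ≥ 6 from γ — Nash equilibrium.
(β, γ): Ben prefers δ (-1.5 > -2.5) — not an equilibrium.
(β, δ): Anna prefers α (8 > 3.5) — not an equilibrium.

(α, δ)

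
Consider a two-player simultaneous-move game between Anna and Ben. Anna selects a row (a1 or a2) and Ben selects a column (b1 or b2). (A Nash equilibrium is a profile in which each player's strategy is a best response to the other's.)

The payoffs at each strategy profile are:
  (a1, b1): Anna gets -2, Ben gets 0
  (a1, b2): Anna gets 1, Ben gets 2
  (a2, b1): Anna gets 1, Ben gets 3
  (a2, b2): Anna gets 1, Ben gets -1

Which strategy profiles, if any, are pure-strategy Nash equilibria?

(a1, b1): Anna prefers a2 (1 > -2); Ben prefers b2 (2 > 0) — not an equilibrium.
(a1, b2): Anna gets 1 ≥ 1 from a2, and Ben gets 2 ≥ 0 from b1 — Nash equilibrium.
(a2, b1): Anna gets 1 ≥ -2 from a1, and Ben gets 3 ≥ -1 from b2 — Nash equilibrium.
(a2, b2): Ben prefers b1 (3 > -1) — not an equilibrium.

(a1, b2) and (a2, b1)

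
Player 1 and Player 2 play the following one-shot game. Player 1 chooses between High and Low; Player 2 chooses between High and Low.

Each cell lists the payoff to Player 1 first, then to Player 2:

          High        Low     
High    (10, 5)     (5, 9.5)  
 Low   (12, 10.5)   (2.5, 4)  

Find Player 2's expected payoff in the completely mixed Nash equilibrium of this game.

First find x, the probability Player 1 plays High, from Player 2's indifference between High and Low: 5x + 10.5(1−x) = 9.5x + 4(1−x), giving x = 13/22.
Since Player 2 is indifferent in equilibrium, Player 2's expected payoff equals the payoff from either column against (13/22, 9/22). Using High: 5(13/22) + 10.5(9/22) = 29/4.

29/4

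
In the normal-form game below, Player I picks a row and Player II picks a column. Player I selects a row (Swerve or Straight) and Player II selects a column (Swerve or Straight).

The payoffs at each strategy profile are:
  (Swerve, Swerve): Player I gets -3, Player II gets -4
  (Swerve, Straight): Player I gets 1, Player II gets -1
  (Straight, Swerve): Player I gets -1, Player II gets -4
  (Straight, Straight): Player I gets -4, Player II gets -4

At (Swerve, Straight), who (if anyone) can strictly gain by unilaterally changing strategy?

Player I at (Swerve, Straight) earns 1; deviating to Straight yields -4 — not better.
Player II earns -1; deviating to Swerve yields -4 — not better.
Neither player can strictly improve; the profile is a Nash equilibrium.

Neither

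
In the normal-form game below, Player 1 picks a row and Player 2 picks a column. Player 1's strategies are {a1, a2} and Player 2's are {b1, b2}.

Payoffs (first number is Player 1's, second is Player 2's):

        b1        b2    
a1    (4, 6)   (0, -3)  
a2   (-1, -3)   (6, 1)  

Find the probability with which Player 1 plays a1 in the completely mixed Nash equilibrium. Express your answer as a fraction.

4/13

Let r be the probability that Player 1 plays a1. In a completely mixed equilibrium, Player 2 must be indifferent between b1 and b2.
Player 2's expected payoff from b1 is 6r − 3(1−r); from b2 it is −3r + (1−r).
Setting these equal: 9r − 3 = −4r + 1, so r = 4/13.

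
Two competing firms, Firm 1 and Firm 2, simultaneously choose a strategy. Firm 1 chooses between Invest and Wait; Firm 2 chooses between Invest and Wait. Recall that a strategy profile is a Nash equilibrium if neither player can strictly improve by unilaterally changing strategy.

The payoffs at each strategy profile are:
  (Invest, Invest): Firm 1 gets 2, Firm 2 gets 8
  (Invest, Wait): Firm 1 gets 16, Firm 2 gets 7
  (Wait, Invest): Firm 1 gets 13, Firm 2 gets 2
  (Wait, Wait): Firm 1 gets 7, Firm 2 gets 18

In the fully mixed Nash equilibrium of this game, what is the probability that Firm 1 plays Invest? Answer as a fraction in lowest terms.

16/17

Let r be the probability that Firm 1 plays Invest. In a completely mixed equilibrium, Firm 2 must be indifferent between Invest and Wait.
Firm 2's expected payoff from Invest is 8r + 2(1−r); from Wait it is 7r + 18(1−r).
Setting these equal: 6r + 2 = −11r + 18, so r = 16/17.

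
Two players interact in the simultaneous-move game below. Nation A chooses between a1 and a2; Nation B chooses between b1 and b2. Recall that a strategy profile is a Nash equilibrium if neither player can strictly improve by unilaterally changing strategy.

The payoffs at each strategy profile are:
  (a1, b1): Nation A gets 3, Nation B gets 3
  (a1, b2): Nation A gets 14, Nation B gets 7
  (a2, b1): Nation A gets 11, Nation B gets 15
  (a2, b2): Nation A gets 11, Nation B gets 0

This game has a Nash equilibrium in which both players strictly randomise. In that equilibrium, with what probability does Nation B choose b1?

3/11

Let q be the probability that Nation B plays b1. In a completely mixed equilibrium, Nation A must be indifferent between a1 and a2.
Nation A's expected payoff from a1 is 3q + 14(1−q); from a2 it is 11q + 11(1−q).
Setting these equal: −11q + 14 = 11, so q = 3/11.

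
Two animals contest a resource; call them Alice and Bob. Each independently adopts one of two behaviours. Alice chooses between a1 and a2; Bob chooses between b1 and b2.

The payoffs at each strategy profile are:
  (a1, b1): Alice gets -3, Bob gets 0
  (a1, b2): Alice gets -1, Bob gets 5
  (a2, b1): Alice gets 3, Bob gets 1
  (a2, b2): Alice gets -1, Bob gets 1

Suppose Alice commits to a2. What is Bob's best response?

either — both b1 and b2 are best responses

Against a2, Bob earns 1 from b1 and 1 from b2.
So either strategy is a best response.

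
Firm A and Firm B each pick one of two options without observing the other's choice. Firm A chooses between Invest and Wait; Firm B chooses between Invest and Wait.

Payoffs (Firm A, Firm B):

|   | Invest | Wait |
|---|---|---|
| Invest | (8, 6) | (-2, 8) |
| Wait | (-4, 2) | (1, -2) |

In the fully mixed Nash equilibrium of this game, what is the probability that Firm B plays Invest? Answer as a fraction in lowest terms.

1/5

Let c be the probability that Firm B plays Invest. In a completely mixed equilibrium, Firm A must be indifferent between Invest and Wait.
Firm A's expected payoff from Invest is 8c − 2(1−c); from Wait it is −4c + (1−c).
Setting these equal: 10c − 2 = −5c + 1, so c = 1/5.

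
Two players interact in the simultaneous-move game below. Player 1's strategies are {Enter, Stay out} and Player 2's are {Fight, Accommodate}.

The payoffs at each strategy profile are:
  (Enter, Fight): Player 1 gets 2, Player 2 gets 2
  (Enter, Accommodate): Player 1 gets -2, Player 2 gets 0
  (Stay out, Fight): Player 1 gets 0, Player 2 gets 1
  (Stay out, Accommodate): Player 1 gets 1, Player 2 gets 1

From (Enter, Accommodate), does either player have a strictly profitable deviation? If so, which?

Both

Player 1 at (Enter, Accommodate) earns -2; deviating to Stay out yields 1 — a strict improvement.
Player 2 earns 0; deviating to Fight yields 2 — a strict improvement.
Both Player 1 and Player 2 have strictly profitable deviations.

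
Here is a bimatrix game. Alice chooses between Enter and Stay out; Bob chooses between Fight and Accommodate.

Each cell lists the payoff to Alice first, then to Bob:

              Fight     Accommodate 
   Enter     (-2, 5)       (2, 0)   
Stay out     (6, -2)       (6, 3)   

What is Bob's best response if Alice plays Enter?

Against Enter, Bob earns 5 from Fight and 0 from Accommodate.
So Fight is the best response.

Fight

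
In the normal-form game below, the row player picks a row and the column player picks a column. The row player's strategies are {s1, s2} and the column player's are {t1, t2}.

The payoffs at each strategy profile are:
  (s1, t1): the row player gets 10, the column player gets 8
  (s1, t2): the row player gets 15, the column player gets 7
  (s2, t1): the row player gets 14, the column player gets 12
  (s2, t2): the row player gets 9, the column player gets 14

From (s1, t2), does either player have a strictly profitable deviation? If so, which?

The column player

The row player at (s1, t2) earns 15; deviating to s2 yields 9 — not better.
The column player earns 7; deviating to t1 yields 8 — a strict improvement.
Only the column player has a strictly profitable deviation.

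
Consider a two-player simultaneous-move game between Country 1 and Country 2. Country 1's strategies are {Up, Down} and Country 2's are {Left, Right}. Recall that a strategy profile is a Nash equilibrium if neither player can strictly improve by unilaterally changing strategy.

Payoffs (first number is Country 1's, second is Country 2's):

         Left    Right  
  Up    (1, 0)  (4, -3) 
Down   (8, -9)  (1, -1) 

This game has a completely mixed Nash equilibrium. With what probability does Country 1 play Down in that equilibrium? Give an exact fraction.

3/11

Let x be the probability that Country 1 plays Up. In a completely mixed equilibrium, Country 2 must be indifferent between Left and Right.
Country 2's expected payoff from Left is −9(1−x); from Right it is −3x − (1−x).
Setting these equal: 9x − 9 = −2x − 1, so x = 8/11.
Therefore Country 1 plays Down with probability 1 − 8/11 = 3/11.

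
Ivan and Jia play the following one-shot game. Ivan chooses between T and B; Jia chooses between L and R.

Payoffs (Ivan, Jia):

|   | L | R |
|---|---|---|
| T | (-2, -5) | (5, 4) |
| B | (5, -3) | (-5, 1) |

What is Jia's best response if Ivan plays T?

R

Against T, Jia earns -5 from L and 4 from R.
So R is the best response.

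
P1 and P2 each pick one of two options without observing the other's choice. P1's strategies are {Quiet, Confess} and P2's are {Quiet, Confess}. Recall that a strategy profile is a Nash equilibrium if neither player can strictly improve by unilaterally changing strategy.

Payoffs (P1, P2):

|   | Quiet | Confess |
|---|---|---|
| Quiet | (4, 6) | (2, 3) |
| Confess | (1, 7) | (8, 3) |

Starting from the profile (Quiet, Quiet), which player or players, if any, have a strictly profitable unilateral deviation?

Neither

P1 at (Quiet, Quiet) earns 4; deviating to Confess yields 1 — not better.
P2 earns 6; deviating to Confess yields 3 — not better.
Neither player can strictly improve; the profile is a Nash equilibrium.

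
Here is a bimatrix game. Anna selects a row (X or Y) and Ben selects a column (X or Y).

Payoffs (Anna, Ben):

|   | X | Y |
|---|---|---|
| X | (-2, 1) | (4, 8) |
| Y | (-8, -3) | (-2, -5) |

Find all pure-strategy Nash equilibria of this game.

(X, X): Ben prefers Y (8 > 1) — not an equilibrium.
(X, Y): Anna gets 4 ≥ -2 from Y, and Ben gets 8 ≥ 1 from X — Nash equilibrium.
(Y, X): Anna prefers X (-2 > -8) — not an equilibrium.
(Y, Y): Anna prefers X (4 > -2); Ben prefers X (-3 > -5) — not an equilibrium.

(X, Y)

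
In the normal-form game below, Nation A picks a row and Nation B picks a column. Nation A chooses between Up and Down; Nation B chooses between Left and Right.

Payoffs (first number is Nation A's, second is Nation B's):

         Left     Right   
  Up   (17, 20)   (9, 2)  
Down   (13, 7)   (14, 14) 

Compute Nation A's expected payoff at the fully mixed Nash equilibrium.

First find y, the probability Nation B plays Left, from Nation A's indifference between Up and Down: 17y + 9(1−y) = 13y + 14(1−y), giving y = 5/9.
Since Nation A is indifferent in equilibrium, Nation A's expected payoff equals the payoff from either row against (5/9, 4/9). Using Up: 17(5/9) + 9(4/9) = 121/9.

121/9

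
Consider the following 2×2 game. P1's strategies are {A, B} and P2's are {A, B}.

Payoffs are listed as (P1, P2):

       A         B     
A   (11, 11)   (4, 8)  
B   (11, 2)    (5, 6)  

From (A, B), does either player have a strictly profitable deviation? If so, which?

Both

P1 at (A, B) earns 4; deviating to B yields 5 — a strict improvement.
P2 earns 8; deviating to A yields 11 — a strict improvement.
Both P1 and P2 have strictly profitable deviations.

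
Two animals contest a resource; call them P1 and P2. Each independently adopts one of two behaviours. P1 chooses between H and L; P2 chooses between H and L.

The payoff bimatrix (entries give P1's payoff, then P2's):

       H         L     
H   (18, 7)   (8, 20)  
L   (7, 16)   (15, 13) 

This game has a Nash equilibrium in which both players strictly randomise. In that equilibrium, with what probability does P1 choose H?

3/16

Let x be the probability that P1 plays H. In a completely mixed equilibrium, P2 must be indifferent between H and L.
P2's expected payoff from H is 7x + 16(1−x); from L it is 20x + 13(1−x).
Setting these equal: −9x + 16 = 7x + 13, so x = 3/16.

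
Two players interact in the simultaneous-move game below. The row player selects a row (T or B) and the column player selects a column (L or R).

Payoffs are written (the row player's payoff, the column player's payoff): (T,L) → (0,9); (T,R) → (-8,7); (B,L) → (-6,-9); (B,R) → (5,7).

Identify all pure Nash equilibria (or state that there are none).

(T, L): the row player gets 0 ≥ -6 from B, and the column player gets 9 ≥ 7 from R — Nash equilibrium.
(T, R): the row player prefers B (5 > -8); the column player prefers L (9 > 7) — not an equilibrium.
(B, L): the row player prefers T (0 > -6); the column player prefers R (7 > -9) — not an equilibrium.
(B, R): the row player gets 5 ≥ -8 from T, and the column player gets 7 ≥ -9 from L — Nash equilibrium.

(T, L) and (B, R)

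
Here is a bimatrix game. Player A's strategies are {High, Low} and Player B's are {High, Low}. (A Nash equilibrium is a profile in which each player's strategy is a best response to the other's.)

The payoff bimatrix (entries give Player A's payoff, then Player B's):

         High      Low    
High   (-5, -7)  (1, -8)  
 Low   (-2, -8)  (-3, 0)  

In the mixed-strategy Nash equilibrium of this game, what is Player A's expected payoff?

-17/7

First find y, the probability Player B plays High, from Player A's indifference between High and Low: −5y + (1−y) = −2y − 3(1−y), giving y = 4/7.
Since Player A is indifferent in equilibrium, Player A's expected payoff equals the payoff from either row against (4/7, 3/7). Using High: −5(4/7) + (3/7) = -17/7.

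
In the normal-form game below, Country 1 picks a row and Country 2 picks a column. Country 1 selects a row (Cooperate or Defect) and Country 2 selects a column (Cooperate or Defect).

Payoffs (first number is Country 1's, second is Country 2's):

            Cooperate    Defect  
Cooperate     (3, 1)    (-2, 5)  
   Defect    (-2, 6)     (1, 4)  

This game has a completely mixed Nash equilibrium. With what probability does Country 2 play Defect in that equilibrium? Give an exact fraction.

5/8

Let y be the probability that Country 2 plays Cooperate. In a completely mixed equilibrium, Country 1 must be indifferent between Cooperate and Defect.
Country 1's expected payoff from Cooperate is 3y − 2(1−y); from Defect it is −2y + (1−y).
Setting these equal: 5y − 2 = −3y + 1, so y = 3/8.
Therefore Country 2 plays Defect with probability 1 − 3/8 = 5/8.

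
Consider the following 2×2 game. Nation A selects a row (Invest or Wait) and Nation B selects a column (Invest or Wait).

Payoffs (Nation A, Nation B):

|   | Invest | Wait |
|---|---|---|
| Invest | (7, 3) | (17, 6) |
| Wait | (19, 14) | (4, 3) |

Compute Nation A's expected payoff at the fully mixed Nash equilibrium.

59/5

First find y, the probability Nation B plays Invest, from Nation A's indifference between Invest and Wait: 7y + 17(1−y) = 19y + 4(1−y), giving y = 13/25.
Since Nation A is indifferent in equilibrium, Nation A's expected payoff equals the payoff from either row against (13/25, 12/25). Using Invest: 7(13/25) + 17(12/25) = 59/5.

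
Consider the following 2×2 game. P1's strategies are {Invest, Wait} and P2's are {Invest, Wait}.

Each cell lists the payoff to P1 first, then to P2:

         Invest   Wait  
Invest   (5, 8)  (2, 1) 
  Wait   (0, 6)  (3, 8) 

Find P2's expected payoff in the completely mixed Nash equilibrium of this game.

First find p, the probability P1 plays Invest, from P2's indifference between Invest and Wait: 8p + 6(1−p) = p + 8(1−p), giving p = 2/9.
Since P2 is indifferent in equilibrium, P2's expected payoff equals the payoff from either column against (2/9, 7/9). Using Invest: 8(2/9) + 6(7/9) = 58/9.

58/9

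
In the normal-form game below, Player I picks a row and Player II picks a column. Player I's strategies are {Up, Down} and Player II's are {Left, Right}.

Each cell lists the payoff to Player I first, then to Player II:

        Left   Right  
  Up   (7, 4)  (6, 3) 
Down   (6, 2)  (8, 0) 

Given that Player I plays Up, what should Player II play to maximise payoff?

Left

Against Up, Player II earns 4 from Left and 3 from Right.
So Left is the best response.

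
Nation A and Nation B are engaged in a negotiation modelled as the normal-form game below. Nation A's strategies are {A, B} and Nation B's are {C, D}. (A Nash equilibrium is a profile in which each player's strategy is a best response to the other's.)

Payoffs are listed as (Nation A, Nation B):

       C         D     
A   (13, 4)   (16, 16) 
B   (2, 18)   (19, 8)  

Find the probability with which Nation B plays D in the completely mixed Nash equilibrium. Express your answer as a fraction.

Let q be the probability that Nation B plays C. In a completely mixed equilibrium, Nation A must be indifferent between A and B.
Nation A's expected payoff from A is 13q + 16(1−q); from B it is 2q + 19(1−q).
Setting these equal: −3q + 16 = −17q + 19, so q = 3/14.
Therefore Nation B plays D with probability 1 − 3/14 = 11/14.

11/14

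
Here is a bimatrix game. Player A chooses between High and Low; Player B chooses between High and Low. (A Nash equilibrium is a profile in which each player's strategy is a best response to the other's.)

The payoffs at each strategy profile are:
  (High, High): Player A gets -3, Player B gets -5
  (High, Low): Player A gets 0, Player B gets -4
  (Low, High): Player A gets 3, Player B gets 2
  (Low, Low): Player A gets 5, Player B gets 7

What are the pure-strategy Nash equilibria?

(High, High): Player A prefers Low (3 > -3); Player B prefers Low (-4 > -5) — not an equilibrium.
(High, Low): Player A prefers Low (5 > 0) — not an equilibrium.
(Low, High): Player B prefers Low (7 > 2) — not an equilibrium.
(Low, Low): Player A gets 5 ≥ 0 from High, and Player B gets 7 ≥ 2 from High — Nash equilibrium.

(Low, Low)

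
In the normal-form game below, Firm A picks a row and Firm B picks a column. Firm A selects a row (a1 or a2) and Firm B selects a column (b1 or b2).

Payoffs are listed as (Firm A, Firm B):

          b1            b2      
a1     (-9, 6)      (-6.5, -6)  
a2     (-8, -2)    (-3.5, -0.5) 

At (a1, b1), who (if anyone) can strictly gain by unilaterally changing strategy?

Firm A

Firm A at (a1, b1) earns -9; deviating to a2 yields -8 — a strict improvement.
Firm B earns 6; deviating to b2 yields -6 — not better.
Only Firm A has a strictly profitable deviation.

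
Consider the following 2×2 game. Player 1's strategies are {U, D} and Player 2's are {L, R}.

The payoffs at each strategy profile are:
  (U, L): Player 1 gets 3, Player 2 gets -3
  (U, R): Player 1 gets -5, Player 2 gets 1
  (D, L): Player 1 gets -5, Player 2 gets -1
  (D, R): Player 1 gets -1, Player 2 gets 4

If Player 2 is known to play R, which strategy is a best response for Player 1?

D

Against R, Player 1 earns -5 from U and -1 from D.
So D is the best response.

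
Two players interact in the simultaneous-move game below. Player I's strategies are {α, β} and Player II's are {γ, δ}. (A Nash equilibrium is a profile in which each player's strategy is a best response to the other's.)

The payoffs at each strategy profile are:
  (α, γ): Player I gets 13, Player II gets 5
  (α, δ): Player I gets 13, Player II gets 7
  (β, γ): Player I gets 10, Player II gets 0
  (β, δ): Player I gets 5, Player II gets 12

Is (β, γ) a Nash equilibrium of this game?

At (β, γ), Player I earns 10; switching to α would give 13, so Player I would deviate.
Player II earns 0; switching to δ would give 12, so Player II would deviate.
Since at least one player can profitably deviate, this is not a Nash equilibrium.

No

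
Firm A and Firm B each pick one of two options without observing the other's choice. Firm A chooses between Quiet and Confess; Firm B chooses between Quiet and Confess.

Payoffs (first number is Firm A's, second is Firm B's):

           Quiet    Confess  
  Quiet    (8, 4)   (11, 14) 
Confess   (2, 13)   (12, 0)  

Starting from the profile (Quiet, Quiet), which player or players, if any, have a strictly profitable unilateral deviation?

Firm A at (Quiet, Quiet) earns 8; deviating to Confess yields 2 — not better.
Firm B earns 4; deviating to Confess yields 14 — a strict improvement.
Only Firm B has a strictly profitable deviation.

Firm B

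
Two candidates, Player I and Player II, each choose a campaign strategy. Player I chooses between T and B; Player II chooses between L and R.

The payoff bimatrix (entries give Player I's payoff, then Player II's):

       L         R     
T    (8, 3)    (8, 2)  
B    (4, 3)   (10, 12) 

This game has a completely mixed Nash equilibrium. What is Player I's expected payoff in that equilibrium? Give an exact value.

8

First find q, the probability Player II plays L, from Player I's indifference between T and B: 8q + 8(1−q) = 4q + 10(1−q), giving q = 1/3.
Since Player I is indifferent in equilibrium, Player I's expected payoff equals the payoff from either row against (1/3, 2/3). Using T: 8(1/3) + 8(2/3) = 8.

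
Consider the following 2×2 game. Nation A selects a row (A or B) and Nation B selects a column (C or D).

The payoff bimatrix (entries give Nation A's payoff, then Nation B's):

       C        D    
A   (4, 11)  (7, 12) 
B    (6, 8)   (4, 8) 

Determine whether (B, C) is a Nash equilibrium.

Yes

At (B, C), Nation A earns 6; switching to A would give 4, so Nation A has no profitable deviation.
Nation B earns 8; switching to D would give 8, so Nation B has no profitable deviation.
Neither player can gain by a unilateral deviation, so this profile is a Nash equilibrium.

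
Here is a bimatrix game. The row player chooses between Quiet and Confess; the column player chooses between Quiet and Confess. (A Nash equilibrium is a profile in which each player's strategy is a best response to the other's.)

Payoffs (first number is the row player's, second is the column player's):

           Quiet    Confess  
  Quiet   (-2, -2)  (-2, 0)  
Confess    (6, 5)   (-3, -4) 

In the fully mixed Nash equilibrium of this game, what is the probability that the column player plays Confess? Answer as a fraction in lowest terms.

Let c be the probability that the column player plays Quiet. In a completely mixed equilibrium, the row player must be indifferent between Quiet and Confess.
The row player's expected payoff from Quiet is −2c − 2(1−c); from Confess it is 6c − 3(1−c).
Setting these equal: -2 = 9c − 3, so c = 1/9.
Therefore the column player plays Confess with probability 1 − 1/9 = 8/9.

8/9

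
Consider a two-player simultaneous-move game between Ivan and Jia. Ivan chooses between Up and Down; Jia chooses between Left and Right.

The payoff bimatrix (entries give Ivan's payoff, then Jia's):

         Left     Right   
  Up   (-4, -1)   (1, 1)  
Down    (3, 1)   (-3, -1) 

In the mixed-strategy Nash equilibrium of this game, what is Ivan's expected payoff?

First find q, the probability Jia plays Left, from Ivan's indifference between Up and Down: −4q + (1−q) = 3q − 3(1−q), giving q = 4/11.
Since Ivan is indifferent in equilibrium, Ivan's expected payoff equals the payoff from either row against (4/11, 7/11). Using Up: −4(4/11) + (7/11) = -9/11.

-9/11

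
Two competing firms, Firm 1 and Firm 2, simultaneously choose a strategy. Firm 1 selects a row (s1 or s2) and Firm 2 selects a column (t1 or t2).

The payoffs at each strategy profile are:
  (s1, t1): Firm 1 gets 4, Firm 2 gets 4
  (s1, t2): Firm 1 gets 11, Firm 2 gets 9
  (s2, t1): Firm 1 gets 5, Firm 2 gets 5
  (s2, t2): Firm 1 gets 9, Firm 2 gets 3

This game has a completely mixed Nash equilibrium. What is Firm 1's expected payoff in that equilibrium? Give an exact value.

19/3

First find y, the probability Firm 2 plays t1, from Firm 1's indifference between s1 and s2: 4y + 11(1−y) = 5y + 9(1−y), giving y = 2/3.
Since Firm 1 is indifferent in equilibrium, Firm 1's expected payoff equals the payoff from either row against (2/3, 1/3). Using s1: 4(2/3) + 11(1/3) = 19/3.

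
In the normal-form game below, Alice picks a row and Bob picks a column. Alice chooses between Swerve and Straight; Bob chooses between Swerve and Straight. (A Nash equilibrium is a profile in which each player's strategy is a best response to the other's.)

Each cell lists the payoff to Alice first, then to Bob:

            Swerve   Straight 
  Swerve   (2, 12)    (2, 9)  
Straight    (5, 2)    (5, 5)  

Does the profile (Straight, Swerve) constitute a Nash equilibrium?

No

At (Straight, Swerve), Alice earns 5; switching to Swerve would give 2, so Alice has no profitable deviation.
Bob earns 2; switching to Straight would give 5, so Bob would deviate.
Since at least one player can profitably deviate, this is not a Nash equilibrium.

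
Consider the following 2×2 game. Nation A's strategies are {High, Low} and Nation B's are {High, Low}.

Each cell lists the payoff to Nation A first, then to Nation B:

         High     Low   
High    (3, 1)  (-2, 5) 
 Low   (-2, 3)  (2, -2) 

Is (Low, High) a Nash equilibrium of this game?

At (Low, High), Nation A earns -2; switching to High would give 3, so Nation A would deviate.
Nation B earns 3; switching to Low would give -2, so Nation B has no profitable deviation.
Since at least one player can profitably deviate, this is not a Nash equilibrium.

No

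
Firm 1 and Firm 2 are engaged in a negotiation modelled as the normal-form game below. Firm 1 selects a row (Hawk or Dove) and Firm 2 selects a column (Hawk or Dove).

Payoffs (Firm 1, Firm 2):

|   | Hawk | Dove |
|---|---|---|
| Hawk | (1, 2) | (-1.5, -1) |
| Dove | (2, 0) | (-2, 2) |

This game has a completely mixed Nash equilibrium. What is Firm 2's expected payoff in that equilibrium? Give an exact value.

First find p, the probability Firm 1 plays Hawk, from Firm 2's indifference between Hawk and Dove: 2p = −p + 2(1−p), giving p = 2/5.
Since Firm 2 is indifferent in equilibrium, Firm 2's expected payoff equals the payoff from either column against (2/5, 3/5). Using Hawk: 2(2/5) = 4/5.

4/5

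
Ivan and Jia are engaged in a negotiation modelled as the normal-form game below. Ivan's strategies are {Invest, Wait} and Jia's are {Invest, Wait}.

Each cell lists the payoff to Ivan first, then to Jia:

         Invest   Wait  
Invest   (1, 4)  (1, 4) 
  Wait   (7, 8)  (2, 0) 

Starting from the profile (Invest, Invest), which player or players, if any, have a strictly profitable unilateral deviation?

Ivan

Ivan at (Invest, Invest) earns 1; deviating to Wait yields 7 — a strict improvement.
Jia earns 4; deviating to Wait yields 4 — not better.
Only Ivan has a strictly profitable deviation.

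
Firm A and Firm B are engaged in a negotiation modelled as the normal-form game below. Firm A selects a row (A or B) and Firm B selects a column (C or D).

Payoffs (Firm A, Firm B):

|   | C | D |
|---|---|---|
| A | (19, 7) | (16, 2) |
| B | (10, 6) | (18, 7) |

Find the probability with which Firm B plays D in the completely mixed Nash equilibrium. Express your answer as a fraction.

Let q be the probability that Firm B plays C. In a completely mixed equilibrium, Firm A must be indifferent between A and B.
Firm A's expected payoff from A is 19q + 16(1−q); from B it is 10q + 18(1−q).
Setting these equal: 3q + 16 = −8q + 18, so q = 2/11.
Therefore Firm B plays D with probability 1 − 2/11 = 9/11.

9/11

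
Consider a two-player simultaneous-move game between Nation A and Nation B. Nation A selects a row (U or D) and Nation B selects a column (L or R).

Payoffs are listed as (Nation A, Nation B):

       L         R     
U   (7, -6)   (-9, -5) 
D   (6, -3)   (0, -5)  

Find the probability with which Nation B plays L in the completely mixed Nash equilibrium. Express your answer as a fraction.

Let q be the probability that Nation B plays L. In a completely mixed equilibrium, Nation A must be indifferent between U and D.
Nation A's expected payoff from U is 7q − 9(1−q); from D it is 6q.
Setting these equal: 16q − 9 = 6q, so q = 9/10.

9/10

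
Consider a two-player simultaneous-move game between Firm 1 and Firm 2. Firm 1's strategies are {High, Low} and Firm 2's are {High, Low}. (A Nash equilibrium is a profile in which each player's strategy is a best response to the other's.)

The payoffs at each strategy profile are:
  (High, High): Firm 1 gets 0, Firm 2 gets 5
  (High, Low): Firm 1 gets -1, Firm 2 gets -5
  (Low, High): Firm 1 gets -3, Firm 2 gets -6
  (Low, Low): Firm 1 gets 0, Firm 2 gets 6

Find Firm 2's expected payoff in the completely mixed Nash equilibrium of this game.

First find p, the probability Firm 1 plays High, from Firm 2's indifference between High and Low: 5p − 6(1−p) = −5p + 6(1−p), giving p = 6/11.
Since Firm 2 is indifferent in equilibrium, Firm 2's expected payoff equals the payoff from either column against (6/11, 5/11). Using High: 5(6/11) − 6(5/11) = 0.

0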